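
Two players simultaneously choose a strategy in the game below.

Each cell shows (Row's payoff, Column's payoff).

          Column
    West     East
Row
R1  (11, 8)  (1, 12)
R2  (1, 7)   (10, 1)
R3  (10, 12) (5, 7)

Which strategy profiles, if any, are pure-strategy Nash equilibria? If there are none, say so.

none

Row against West: payoffs 11, 1, 10 → best response R1.
Row against East: payoffs 1, 10, 5 → best response R2.
Column against R1: payoffs 8, 12 → best response East.
Column against R2: payoffs 7, 1 → best response West.
Column against R3: payoffs 12, 7 → best response West.
No profile is a mutual best response for all players.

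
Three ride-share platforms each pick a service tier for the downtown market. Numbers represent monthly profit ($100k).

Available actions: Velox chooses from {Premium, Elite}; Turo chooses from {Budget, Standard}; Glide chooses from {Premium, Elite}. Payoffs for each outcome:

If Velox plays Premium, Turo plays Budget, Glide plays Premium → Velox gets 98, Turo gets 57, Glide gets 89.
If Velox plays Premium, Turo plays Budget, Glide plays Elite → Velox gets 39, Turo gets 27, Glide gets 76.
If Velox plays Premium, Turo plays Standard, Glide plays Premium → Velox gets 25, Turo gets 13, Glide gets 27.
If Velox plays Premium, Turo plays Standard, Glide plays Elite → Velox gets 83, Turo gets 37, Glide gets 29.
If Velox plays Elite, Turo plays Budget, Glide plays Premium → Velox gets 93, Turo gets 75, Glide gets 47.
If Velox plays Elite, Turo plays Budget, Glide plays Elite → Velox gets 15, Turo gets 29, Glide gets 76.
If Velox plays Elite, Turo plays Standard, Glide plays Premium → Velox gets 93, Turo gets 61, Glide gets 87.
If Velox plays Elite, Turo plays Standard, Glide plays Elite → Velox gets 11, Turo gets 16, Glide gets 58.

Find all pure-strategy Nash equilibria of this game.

(Premium, Budget, Premium): Velox gets 98, best alternative 93; Turo gets 57, best alternative 13; Glide gets 89, best alternative 76. No profitable deviation — NE.
(Premium, Budget, Elite): Turo can switch to Standard (27 → 37). Not NE.
(Premium, Standard, Premium): Velox can switch to Elite (25 → 93). Not NE.
(Premium, Standard, Elite): Velox gets 83, best alternative 11; Turo gets 37, best alternative 27; Glide gets 29, best alternative 27. No profitable deviation — NE.
(Elite, Budget, Premium): Velox can switch to Premium (93 → 98). Not NE.
(Elite, Budget, Elite): Velox can switch to Premium (15 → 39). Not NE.
(Elite, Standard, Premium): Turo can switch to Budget (61 → 75). Not NE.
(Elite, Standard, Elite): Velox can switch to Premium (11 → 83). Not NE.

(Premium, Budget, Premium) and (Premium, Standard, Elite)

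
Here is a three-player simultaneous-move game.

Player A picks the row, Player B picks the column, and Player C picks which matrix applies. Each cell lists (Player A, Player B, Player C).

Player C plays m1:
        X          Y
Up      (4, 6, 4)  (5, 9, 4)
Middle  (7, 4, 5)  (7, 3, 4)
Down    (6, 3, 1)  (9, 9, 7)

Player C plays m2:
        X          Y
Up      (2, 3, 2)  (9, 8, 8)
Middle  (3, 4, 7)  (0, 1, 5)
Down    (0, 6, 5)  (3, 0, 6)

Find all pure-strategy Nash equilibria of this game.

For each player, find the best response to each opponent profile; mutual best responses are the pure NE.
Player A against (X, m1): payoffs 4, 7, 6 → best response Middle.
Player A against (X, m2): payoffs 2, 3, 0 → best response Middle.
Player A against (Y, m1): payoffs 5, 7, 9 → best response Down.
Player A against (Y, m2): payoffs 9, 0, 3 → best response Up.
Player B against (Up, m1): payoffs 6, 9 → best response Y.
Player B against (Up, m2): payoffs 3, 8 → best response Y.
Player B against (Middle, m1): payoffs 4, 3 → best response X.
Player B against (Middle, m2): payoffs 4, 1 → best response X.
Player B against (Down, m1): payoffs 3, 9 → best response Y.
Player B against (Down, m2): payoffs 6, 0 → best response X.
Player C against (Up, X): payoffs 4, 2 → best response m1.
Player C against (Up, Y): payoffs 4, 8 → best response m2.
Player C against (Middle, X): payoffs 5, 7 → best response m2.
Player C against (Middle, Y): payoffs 4, 5 → best response m2.
Player C against (Down, X): payoffs 1, 5 → best response m2.
Player C against (Down, Y): payoffs 7, 6 → best response m1.
Mutual best responses: (Up, Y, m2); (Middle, X, m2); (Down, Y, m1).

(Up, Y, m2); (Middle, X, m2); (Down, Y, m1)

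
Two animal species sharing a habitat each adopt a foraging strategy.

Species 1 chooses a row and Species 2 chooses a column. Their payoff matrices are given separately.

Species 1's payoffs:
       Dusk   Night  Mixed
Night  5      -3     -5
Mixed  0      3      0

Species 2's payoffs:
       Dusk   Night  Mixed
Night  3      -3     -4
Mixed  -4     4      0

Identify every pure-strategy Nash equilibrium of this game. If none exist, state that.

(Night, Dusk): Species 1 gets 5, best alternative 0; Species 2 gets 3, best alternative -3. No profitable deviation — NE.
(Night, Night): Species 1 can switch to Mixed (-3 → 3). Not NE.
(Night, Mixed): Species 1 can switch to Mixed (-5 → 0). Not NE.
(Mixed, Dusk): Species 1 can switch to Night (0 → 5). Not NE.
(Mixed, Night): Species 1 gets 3, best alternative -3; Species 2 gets 4, best alternative 0. No profitable deviation — NE.
(Mixed, Mixed): Species 2 can switch to Night (0 → 4). Not NE.

The pure Nash equilibria are (Night, Dusk); (Mixed, Night).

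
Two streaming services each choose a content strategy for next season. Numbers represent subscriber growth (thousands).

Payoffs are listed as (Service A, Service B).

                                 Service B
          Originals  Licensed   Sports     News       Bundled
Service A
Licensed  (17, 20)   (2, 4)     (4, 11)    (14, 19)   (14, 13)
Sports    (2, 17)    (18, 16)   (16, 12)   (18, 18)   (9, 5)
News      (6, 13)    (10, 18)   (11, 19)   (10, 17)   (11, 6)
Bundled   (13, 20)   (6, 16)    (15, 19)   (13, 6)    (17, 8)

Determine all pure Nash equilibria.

Pure-strategy Nash equilibria: (Licensed, Originals); (Sports, News)

(Licensed, Originals): Service A gets 17, best alternative 13; Service B gets 20, best alternative 19. No profitable deviation — NE.
(Licensed, Licensed): Service A can switch to Sports (2 → 18). Not NE.
(Licensed, Sports): Service A can switch to Sports (4 → 16). Not NE.
(Licensed, News): Service A can switch to Sports (14 → 18). Not NE.
(Licensed, Bundled): Service A can switch to Bundled (14 → 17). Not NE.
(Sports, Originals): Service A can switch to Licensed (2 → 17). Not NE.
(Sports, Licensed): Service B can switch to Originals (16 → 17). Not NE.
(Sports, News): Service A gets 18, best alternative 14; Service B gets 18, best alternative 17. No profitable deviation — NE.
(The remaining 12 profiles each have a profitable deviation by the same check.)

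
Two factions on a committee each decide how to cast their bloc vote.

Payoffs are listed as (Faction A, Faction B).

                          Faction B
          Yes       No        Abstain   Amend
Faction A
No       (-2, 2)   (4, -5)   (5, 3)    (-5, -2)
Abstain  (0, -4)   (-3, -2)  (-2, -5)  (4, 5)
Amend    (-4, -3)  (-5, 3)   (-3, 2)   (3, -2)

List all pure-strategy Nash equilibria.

Pure-strategy Nash equilibria: (No, Abstain) and (Abstain, Amend)

For each player, find the best response to each opponent profile; mutual best responses are the pure NE.
Faction A against Yes: payoffs -2, 0, -4 → best response Abstain.
Faction A against No: payoffs 4, -3, -5 → best response No.
Faction A against Abstain: payoffs 5, -2, -3 → best response No.
Faction A against Amend: payoffs -5, 4, 3 → best response Abstain.
Faction B against No: payoffs 2, -5, 3, -2 → best response Abstain.
Faction B against Abstain: payoffs -4, -2, -5, 5 → best response Amend.
Faction B against Amend: payoffs -3, 3, 2, -2 → best response No.
Mutual best responses: (No, Abstain); (Abstain, Amend).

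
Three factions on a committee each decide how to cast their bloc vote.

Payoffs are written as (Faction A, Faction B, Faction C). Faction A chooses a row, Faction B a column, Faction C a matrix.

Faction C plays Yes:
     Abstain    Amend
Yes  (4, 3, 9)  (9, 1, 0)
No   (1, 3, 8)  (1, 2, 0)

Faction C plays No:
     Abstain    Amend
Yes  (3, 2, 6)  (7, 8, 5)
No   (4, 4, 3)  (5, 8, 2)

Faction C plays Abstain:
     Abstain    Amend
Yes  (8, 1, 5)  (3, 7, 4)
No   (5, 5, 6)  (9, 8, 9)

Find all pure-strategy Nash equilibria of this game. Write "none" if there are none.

(Yes, Abstain, Yes); (Yes, Amend, No); (No, Amend, Abstain)

Faction A against (Abstain, Yes): payoffs 4, 1 → best response Yes.
Faction A against (Abstain, No): payoffs 3, 4 → best response No.
Faction A against (Abstain, Abstain): payoffs 8, 5 → best response Yes.
Faction A against (Amend, Yes): payoffs 9, 1 → best response Yes.
Faction A against (Amend, No): payoffs 7, 5 → best response Yes.
Faction A against (Amend, Abstain): payoffs 3, 9 → best response No.
Faction B against (Yes, Yes): payoffs 3, 1 → best response Abstain.
Faction B against (Yes, No): payoffs 2, 8 → best response Amend.
Faction B against (Yes, Abstain): payoffs 1, 7 → best response Amend.
Faction B against (No, Yes): payoffs 3, 2 → best response Abstain.
Faction B against (No, No): payoffs 4, 8 → best response Amend.
Faction B against (No, Abstain): payoffs 5, 8 → best response Amend.
Faction C against (Yes, Abstain): payoffs 9, 6, 5 → best response Yes.
Faction C against (Yes, Amend): payoffs 0, 5, 4 → best response No.
Faction C against (No, Abstain): payoffs 8, 3, 6 → best response Yes.
Faction C against (No, Amend): payoffs 0, 2, 9 → best response Abstain.
Mutual best responses: (Yes, Abstain, Yes); (Yes, Amend, No); (No, Amend, Abstain).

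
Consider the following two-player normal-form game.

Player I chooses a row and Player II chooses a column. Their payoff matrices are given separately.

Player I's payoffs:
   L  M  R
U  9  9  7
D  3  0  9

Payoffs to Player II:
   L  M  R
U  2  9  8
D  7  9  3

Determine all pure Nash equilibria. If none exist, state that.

The unique pure-strategy Nash equilibrium is (U, M).

Mark each player's best response to every combination of opponents' strategies; a profile where every player is best-responding is a pure Nash equilibrium.
Player I against L: payoffs 9, 3 → best response U.
Player I against M: payoffs 9, 0 → best response U.
Player I against R: payoffs 7, 9 → best response D.
Player II against U: payoffs 2, 9, 8 → best response M.
Player II against D: payoffs 7, 9, 3 → best response M.
Mutual best responses: (U, M).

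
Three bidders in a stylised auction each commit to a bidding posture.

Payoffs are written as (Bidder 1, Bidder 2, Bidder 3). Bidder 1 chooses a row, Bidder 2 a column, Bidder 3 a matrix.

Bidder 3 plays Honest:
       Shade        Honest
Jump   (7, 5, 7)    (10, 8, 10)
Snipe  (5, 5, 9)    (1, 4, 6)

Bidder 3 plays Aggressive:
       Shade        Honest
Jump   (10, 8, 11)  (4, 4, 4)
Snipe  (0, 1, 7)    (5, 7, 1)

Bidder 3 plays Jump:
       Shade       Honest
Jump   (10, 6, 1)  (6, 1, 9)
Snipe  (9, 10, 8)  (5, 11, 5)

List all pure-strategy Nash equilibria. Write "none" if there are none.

(Jump, Shade, Aggressive); (Jump, Honest, Honest)

For each player, find the best response to each opponent profile; mutual best responses are the pure NE.
Bidder 1 against (Shade, Honest): payoffs 7, 5 → best response Jump.
Bidder 1 against (Shade, Aggressive): payoffs 10, 0 → best response Jump.
Bidder 1 against (Shade, Jump): payoffs 10, 9 → best response Jump.
Bidder 1 against (Honest, Honest): payoffs 10, 1 → best response Jump.
Bidder 1 against (Honest, Aggressive): payoffs 4, 5 → best response Snipe.
Bidder 1 against (Honest, Jump): payoffs 6, 5 → best response Jump.
Bidder 2 against (Jump, Honest): payoffs 5, 8 → best response Honest.
Bidder 2 against (Jump, Aggressive): payoffs 8, 4 → best response Shade.
Bidder 2 against (Jump, Jump): payoffs 6, 1 → best response Shade.
Bidder 2 against (Snipe, Honest): payoffs 5, 4 → best response Shade.
Bidder 2 against (Snipe, Aggressive): payoffs 1, 7 → best response Honest.
Bidder 2 against (Snipe, Jump): payoffs 10, 11 → best response Honest.
Bidder 3 against (Jump, Shade): payoffs 7, 11, 1 → best response Aggressive.
Bidder 3 against (Jump, Honest): payoffs 10, 4, 9 → best response Honest.
Bidder 3 against (Snipe, Shade): payoffs 9, 7, 8 → best response Honest.
Bidder 3 against (Snipe, Honest): payoffs 6, 1, 5 → best response Honest.
Mutual best responses: (Jump, Shade, Aggressive); (Jump, Honest, Honest).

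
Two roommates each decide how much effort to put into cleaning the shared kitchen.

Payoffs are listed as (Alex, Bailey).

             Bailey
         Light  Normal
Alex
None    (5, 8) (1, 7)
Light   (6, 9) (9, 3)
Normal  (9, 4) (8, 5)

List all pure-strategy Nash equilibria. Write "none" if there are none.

(None, Light): Alex can switch to Light (5 → 6). Not NE.
(None, Normal): Alex can switch to Light (1 → 9). Not NE.
(Light, Light): Alex can switch to Normal (6 → 9). Not NE.
(Light, Normal): Bailey can switch to Light (3 → 9). Not NE.
(Normal, Light): Bailey can switch to Normal (4 → 5). Not NE.
(Normal, Normal): Alex can switch to Light (8 → 9). Not NE.

This game has no pure Nash equilibrium.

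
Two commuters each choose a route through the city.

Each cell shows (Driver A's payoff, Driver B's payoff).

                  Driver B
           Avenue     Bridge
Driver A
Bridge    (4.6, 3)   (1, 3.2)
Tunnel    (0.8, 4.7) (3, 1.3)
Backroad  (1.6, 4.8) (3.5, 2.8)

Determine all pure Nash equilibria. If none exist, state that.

none

For each player, find the best response to each opponent profile; mutual best responses are the pure NE.
Driver A against Avenue: payoffs 4.6, 0.8, 1.6 → best response Bridge.
Driver A against Bridge: payoffs 1, 3, 3.5 → best response Backroad.
Driver B against Bridge: payoffs 3, 3.2 → best response Bridge.
Driver B against Tunnel: payoffs 4.7, 1.3 → best response Avenue.
Driver B against Backroad: payoffs 4.8, 2.8 → best response Avenue.
No profile is a mutual best response for all players.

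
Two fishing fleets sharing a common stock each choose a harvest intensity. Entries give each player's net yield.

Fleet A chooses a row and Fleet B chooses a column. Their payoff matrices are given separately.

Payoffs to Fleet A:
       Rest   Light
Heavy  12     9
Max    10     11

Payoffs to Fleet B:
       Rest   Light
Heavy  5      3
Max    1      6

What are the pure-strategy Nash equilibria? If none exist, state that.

Pure-strategy Nash equilibria: (Heavy, Rest), (Max, Light)

(Heavy, Rest): Fleet A gets 12, best alternative 10; Fleet B gets 5, best alternative 3. No profitable deviation — NE.
(Heavy, Light): Fleet A can switch to Max (9 → 11). Not NE.
(Max, Rest): Fleet A can switch to Heavy (10 → 12). Not NE.
(Max, Light): Fleet A gets 11, best alternative 9; Fleet B gets 6, best alternative 1. No profitable deviation — NE.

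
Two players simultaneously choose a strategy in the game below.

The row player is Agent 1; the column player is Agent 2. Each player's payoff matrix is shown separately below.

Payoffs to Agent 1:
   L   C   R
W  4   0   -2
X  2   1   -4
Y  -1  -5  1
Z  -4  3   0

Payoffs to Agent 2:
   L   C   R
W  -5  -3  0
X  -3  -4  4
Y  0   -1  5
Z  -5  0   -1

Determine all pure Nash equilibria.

Mark each player's best response to every combination of opponents' strategies; a profile where every player is best-responding is a pure Nash equilibrium.
Agent 1 against L: payoffs 4, 2, -1, -4 → best response W.
Agent 1 against C: payoffs 0, 1, -5, 3 → best response Z.
Agent 1 against R: payoffs -2, -4, 1, 0 → best response Y.
Agent 2 against W: payoffs -5, -3, 0 → best response R.
Agent 2 against X: payoffs -3, -4, 4 → best response R.
Agent 2 against Y: payoffs 0, -1, 5 → best response R.
Agent 2 against Z: payoffs -5, 0, -1 → best response C.
Mutual best responses: (Y, R); (Z, C).

Pure-strategy Nash equilibria: (Y, R) and (Z, C)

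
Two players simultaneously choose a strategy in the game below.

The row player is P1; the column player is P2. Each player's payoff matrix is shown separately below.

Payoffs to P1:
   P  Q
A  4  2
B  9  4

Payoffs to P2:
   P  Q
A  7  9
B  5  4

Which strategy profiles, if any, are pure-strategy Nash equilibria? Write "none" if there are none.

Pure NE: (B, P)

(A, P): P1 can switch to B (4 → 9). Not NE.
(A, Q): P1 can switch to B (2 → 4). Not NE.
(B, P): P1 gets 9, best alternative 4; P2 gets 5, best alternative 4. No profitable deviation — NE.
(B, Q): P2 can switch to P (4 → 5). Not NE.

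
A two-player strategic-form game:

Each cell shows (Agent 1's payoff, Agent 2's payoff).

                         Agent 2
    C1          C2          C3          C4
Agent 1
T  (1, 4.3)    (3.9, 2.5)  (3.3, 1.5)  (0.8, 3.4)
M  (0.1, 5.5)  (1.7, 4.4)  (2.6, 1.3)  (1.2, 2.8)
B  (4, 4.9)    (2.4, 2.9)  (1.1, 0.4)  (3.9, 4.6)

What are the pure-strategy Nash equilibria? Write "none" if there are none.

For each strategy profile, look for a profitable unilateral deviation.
(T, C1): Agent 1 can switch to B (1 → 4). Not NE.
(T, C2): Agent 2 can switch to C1 (2.5 → 4.3). Not NE.
(T, C3): Agent 2 can switch to C1 (1.5 → 4.3). Not NE.
(T, C4): Agent 1 can switch to M (0.8 → 1.2). Not NE.
(M, C1): Agent 1 can switch to T (0.1 → 1). Not NE.
(M, C2): Agent 1 can switch to T (1.7 → 3.9). Not NE.
(M, C3): Agent 1 can switch to T (2.6 → 3.3). Not NE.
(M, C4): Agent 1 can switch to B (1.2 → 3.9). Not NE.
(B, C1): Agent 1 gets 4, best alternative 1; Agent 2 gets 4.9, best alternative 4.6. No profitable deviation — NE.
(B, C2): Agent 1 can switch to T (2.4 → 3.9). Not NE.
(B, C3): Agent 1 can switch to T (1.1 → 3.3). Not NE.
(The remaining 1 profile has a profitable deviation by the same check.)

(B, C1)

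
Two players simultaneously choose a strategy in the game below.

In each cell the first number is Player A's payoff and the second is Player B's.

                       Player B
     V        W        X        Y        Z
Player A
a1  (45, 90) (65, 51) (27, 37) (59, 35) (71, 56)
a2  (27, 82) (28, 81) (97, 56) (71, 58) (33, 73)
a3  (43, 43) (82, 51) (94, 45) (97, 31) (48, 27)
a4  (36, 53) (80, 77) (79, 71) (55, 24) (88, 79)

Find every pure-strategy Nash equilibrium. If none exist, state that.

Mark each player's best response to every combination of opponents' strategies; a profile where every player is best-responding is a pure Nash equilibrium.
Player A against V: payoffs 45, 27, 43, 36 → best response a1.
Player A against W: payoffs 65, 28, 82, 80 → best response a3.
Player A against X: payoffs 27, 97, 94, 79 → best response a2.
Player A against Y: payoffs 59, 71, 97, 55 → best response a3.
Player A against Z: payoffs 71, 33, 48, 88 → best response a4.
Player B against a1: payoffs 90, 51, 37, 35, 56 → best response V.
Player B against a2: payoffs 82, 81, 56, 58, 73 → best response V.
Player B against a3: payoffs 43, 51, 45, 31, 27 → best response W.
Player B against a4: payoffs 53, 77, 71, 24, 79 → best response Z.
Mutual best responses: (a1, V); (a3, W); (a4, Z).

(a1, V), (a3, W), (a4, Z)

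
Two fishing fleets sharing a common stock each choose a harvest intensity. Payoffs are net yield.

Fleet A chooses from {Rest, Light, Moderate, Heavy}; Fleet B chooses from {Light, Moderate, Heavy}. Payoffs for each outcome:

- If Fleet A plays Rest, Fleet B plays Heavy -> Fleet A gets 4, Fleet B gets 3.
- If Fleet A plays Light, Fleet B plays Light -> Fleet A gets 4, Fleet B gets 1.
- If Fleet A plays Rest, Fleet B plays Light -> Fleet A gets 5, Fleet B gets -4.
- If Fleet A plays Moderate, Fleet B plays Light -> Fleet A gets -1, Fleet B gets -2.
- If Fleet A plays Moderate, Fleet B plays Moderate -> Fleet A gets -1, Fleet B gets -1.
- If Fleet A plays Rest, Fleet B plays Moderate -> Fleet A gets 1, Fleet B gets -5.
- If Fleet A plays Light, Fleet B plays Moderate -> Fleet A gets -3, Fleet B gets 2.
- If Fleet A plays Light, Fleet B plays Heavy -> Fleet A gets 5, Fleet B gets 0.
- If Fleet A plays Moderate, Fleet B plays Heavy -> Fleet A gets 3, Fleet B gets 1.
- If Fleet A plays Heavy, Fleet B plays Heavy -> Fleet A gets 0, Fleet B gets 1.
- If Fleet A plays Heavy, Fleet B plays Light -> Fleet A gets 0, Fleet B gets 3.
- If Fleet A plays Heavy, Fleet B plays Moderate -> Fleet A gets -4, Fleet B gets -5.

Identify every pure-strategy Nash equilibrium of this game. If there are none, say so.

Fleet A against Light: payoffs 5, 4, -1, 0 → best response Rest.
Fleet A against Moderate: payoffs 1, -3, -1, -4 → best response Rest.
Fleet A against Heavy: payoffs 4, 5, 3, 0 → best response Light.
Fleet B against Rest: payoffs -4, -5, 3 → best response Heavy.
Fleet B against Light: payoffs 1, 2, 0 → best response Moderate.
Fleet B against Moderate: payoffs -2, -1, 1 → best response Heavy.
Fleet B against Heavy: payoffs 3, -5, 1 → best response Light.
No profile is a mutual best response for all players.

No pure-strategy Nash equilibrium.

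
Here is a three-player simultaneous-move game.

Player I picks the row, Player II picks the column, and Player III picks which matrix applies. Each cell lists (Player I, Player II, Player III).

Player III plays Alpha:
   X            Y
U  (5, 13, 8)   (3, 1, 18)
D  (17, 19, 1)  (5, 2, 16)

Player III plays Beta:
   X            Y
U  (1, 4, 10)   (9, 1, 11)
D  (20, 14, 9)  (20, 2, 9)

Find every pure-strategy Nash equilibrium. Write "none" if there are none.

Pure NE: (D, X, Beta)

Player I against (X, Alpha): payoffs 5, 17 → best response D.
Player I against (X, Beta): payoffs 1, 20 → best response D.
Player I against (Y, Alpha): payoffs 3, 5 → best response D.
Player I against (Y, Beta): payoffs 9, 20 → best response D.
Player II against (U, Alpha): payoffs 13, 1 → best response X.
Player II against (U, Beta): payoffs 4, 1 → best response X.
Player II against (D, Alpha): payoffs 19, 2 → best response X.
Player II against (D, Beta): payoffs 14, 2 → best response X.
Player III against (U, X): payoffs 8, 10 → best response Beta.
Player III against (U, Y): payoffs 18, 11 → best response Alpha.
Player III against (D, X): payoffs 1, 9 → best response Beta.
Player III against (D, Y): payoffs 16, 9 → best response Alpha.
Mutual best responses: (D, X, Beta).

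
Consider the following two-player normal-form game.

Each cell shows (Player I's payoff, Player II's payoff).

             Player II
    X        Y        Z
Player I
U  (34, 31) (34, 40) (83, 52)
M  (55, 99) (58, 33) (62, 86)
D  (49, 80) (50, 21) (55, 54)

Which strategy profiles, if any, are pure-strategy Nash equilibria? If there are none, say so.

Pure-strategy Nash equilibria: (U, Z), (M, X)

For each player, find the best response to each opponent profile; mutual best responses are the pure NE.
Player I against X: payoffs 34, 55, 49 → best response M.
Player I against Y: payoffs 34, 58, 50 → best response M.
Player I against Z: payoffs 83, 62, 55 → best response U.
Player II against U: payoffs 31, 40, 52 → best response Z.
Player II against M: payoffs 99, 33, 86 → best response X.
Player II against D: payoffs 80, 21, 54 → best response X.
Mutual best responses: (U, Z); (M, X).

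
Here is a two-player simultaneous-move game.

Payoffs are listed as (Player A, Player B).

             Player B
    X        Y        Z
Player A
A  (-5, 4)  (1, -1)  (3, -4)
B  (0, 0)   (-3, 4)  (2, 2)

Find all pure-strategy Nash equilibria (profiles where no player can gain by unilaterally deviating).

No pure-strategy Nash equilibrium.

Check each profile: it is a Nash equilibrium iff no player can strictly gain by switching unilaterally.
(A, X): Player A can switch to B (-5 → 0). Not NE.
(A, Y): Player B can switch to X (-1 → 4). Not NE.
(A, Z): Player B can switch to X (-4 → 4). Not NE.
(B, X): Player B can switch to Y (0 → 4). Not NE.
(B, Y): Player A can switch to A (-3 → 1). Not NE.
(B, Z): Player A can switch to A (2 → 3). Not NE.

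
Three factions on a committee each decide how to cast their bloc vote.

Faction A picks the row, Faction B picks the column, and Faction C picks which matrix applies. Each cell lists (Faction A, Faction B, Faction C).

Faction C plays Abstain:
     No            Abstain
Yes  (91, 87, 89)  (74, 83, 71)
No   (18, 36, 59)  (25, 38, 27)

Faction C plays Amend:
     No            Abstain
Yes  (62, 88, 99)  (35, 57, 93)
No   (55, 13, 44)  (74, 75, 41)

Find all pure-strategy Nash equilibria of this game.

Mark each player's best response to every combination of opponents' strategies; a profile where every player is best-responding is a pure Nash equilibrium.
Faction A against (No, Abstain): payoffs 91, 18 → best response Yes.
Faction A against (No, Amend): payoffs 62, 55 → best response Yes.
Faction A against (Abstain, Abstain): payoffs 74, 25 → best response Yes.
Faction A against (Abstain, Amend): payoffs 35, 74 → best response No.
Faction B against (Yes, Abstain): payoffs 87, 83 → best response No.
Faction B against (Yes, Amend): payoffs 88, 57 → best response No.
Faction B against (No, Abstain): payoffs 36, 38 → best response Abstain.
Faction B against (No, Amend): payoffs 13, 75 → best response Abstain.
Faction C against (Yes, No): payoffs 89, 99 → best response Amend.
Faction C against (Yes, Abstain): payoffs 71, 93 → best response Amend.
Faction C against (No, No): payoffs 59, 44 → best response Abstain.
Faction C against (No, Abstain): payoffs 27, 41 → best response Amend.
Mutual best responses: (Yes, No, Amend); (No, Abstain, Amend).

The pure Nash equilibria are (Yes, No, Amend), (No, Abstain, Amend).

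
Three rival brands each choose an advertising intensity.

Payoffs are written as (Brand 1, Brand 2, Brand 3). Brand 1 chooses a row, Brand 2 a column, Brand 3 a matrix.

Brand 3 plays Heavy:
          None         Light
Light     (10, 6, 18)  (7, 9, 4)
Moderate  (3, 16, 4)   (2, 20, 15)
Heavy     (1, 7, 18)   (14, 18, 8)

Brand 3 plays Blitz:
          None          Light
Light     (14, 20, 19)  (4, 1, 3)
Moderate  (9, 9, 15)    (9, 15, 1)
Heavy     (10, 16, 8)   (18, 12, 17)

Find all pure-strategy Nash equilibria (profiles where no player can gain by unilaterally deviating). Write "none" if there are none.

Pure NE: (Light, None, Blitz)

(Light, None, Heavy): Brand 2 can switch to Light (6 → 9). Not NE.
(Light, None, Blitz): Brand 1 gets 14, best alternative 10; Brand 2 gets 20, best alternative 1; Brand 3 gets 19, best alternative 18. No profitable deviation — NE.
(Light, Light, Heavy): Brand 1 can switch to Heavy (7 → 14). Not NE.
(Light, Light, Blitz): Brand 1 can switch to Moderate (4 → 9). Not NE.
(Moderate, None, Heavy): Brand 1 can switch to Light (3 → 10). Not NE.
(Moderate, None, Blitz): Brand 1 can switch to Light (9 → 14). Not NE.
(Moderate, Light, Heavy): Brand 1 can switch to Light (2 → 7). Not NE.
(Moderate, Light, Blitz): Brand 1 can switch to Heavy (9 → 18). Not NE.
(Heavy, None, Heavy): Brand 1 can switch to Light (1 → 10). Not NE.
(The remaining 3 profiles each have a profitable deviation by the same check.)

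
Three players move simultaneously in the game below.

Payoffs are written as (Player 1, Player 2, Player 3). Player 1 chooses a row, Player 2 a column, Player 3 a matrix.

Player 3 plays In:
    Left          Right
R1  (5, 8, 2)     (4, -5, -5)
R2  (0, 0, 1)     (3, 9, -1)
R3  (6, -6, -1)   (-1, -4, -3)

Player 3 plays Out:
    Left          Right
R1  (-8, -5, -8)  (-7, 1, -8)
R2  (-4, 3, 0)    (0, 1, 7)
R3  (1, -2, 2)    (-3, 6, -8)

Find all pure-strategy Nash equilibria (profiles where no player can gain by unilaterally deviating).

(R1, Left, In): Player 1 can switch to R3 (5 → 6). Not NE.
(R1, Left, Out): Player 1 can switch to R2 (-8 → -4). Not NE.
(R1, Right, In): Player 2 can switch to Left (-5 → 8). Not NE.
(R1, Right, Out): Player 1 can switch to R2 (-7 → 0). Not NE.
(R2, Left, In): Player 1 can switch to R1 (0 → 5). Not NE.
(R2, Left, Out): Player 1 can switch to R3 (-4 → 1). Not NE.
(R2, Right, In): Player 1 can switch to R1 (3 → 4). Not NE.
(R2, Right, Out): Player 2 can switch to Left (1 → 3). Not NE.
(The remaining 4 profiles each have a profitable deviation by the same check.)

This game has no pure Nash equilibrium.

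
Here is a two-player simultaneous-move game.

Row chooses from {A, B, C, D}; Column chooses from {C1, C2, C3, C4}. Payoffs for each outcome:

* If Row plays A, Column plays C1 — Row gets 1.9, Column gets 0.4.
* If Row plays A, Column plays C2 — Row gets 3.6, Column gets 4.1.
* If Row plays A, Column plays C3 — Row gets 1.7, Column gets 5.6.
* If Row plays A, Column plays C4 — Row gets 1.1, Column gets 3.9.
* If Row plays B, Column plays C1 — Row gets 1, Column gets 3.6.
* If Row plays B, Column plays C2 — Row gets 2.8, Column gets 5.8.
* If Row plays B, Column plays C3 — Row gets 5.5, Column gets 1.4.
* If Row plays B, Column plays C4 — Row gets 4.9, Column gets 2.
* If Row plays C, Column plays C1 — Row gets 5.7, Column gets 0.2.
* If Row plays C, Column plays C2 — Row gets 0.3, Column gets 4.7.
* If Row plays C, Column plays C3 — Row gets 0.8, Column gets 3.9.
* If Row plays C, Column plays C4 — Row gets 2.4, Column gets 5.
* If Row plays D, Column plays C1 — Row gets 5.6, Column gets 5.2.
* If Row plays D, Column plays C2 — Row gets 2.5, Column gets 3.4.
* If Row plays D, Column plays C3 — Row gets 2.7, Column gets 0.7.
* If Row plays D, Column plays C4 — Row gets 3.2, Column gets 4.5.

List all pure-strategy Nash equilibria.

Row against C1: payoffs 1.9, 1, 5.7, 5.6 → best response C.
Row against C2: payoffs 3.6, 2.8, 0.3, 2.5 → best response A.
Row against C3: payoffs 1.7, 5.5, 0.8, 2.7 → best response B.
Row against C4: payoffs 1.1, 4.9, 2.4, 3.2 → best response B.
Column against A: payoffs 0.4, 4.1, 5.6, 3.9 → best response C3.
Column against B: payoffs 3.6, 5.8, 1.4, 2 → best response C2.
Column against C: payoffs 0.2, 4.7, 3.9, 5 → best response C4.
Column against D: payoffs 5.2, 3.4, 0.7, 4.5 → best response C1.
No profile is a mutual best response for all players.

none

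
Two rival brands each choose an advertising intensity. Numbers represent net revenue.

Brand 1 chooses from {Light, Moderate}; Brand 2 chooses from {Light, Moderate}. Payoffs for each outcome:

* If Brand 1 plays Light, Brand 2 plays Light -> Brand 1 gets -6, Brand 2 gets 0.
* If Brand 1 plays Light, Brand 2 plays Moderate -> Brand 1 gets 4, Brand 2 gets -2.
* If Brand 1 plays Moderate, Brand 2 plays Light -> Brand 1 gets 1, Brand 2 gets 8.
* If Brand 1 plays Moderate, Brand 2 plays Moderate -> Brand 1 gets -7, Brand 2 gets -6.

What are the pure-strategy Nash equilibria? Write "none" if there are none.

Pure NE: (Moderate, Light)

(Light, Light): Brand 1 can switch to Moderate (-6 → 1). Not NE.
(Light, Moderate): Brand 2 can switch to Light (-2 → 0). Not NE.
(Moderate, Light): Brand 1 gets 1, best alternative -6; Brand 2 gets 8, best alternative -6. No profitable deviation — NE.
(Moderate, Moderate): Brand 1 can switch to Light (-7 → 4). Not NE.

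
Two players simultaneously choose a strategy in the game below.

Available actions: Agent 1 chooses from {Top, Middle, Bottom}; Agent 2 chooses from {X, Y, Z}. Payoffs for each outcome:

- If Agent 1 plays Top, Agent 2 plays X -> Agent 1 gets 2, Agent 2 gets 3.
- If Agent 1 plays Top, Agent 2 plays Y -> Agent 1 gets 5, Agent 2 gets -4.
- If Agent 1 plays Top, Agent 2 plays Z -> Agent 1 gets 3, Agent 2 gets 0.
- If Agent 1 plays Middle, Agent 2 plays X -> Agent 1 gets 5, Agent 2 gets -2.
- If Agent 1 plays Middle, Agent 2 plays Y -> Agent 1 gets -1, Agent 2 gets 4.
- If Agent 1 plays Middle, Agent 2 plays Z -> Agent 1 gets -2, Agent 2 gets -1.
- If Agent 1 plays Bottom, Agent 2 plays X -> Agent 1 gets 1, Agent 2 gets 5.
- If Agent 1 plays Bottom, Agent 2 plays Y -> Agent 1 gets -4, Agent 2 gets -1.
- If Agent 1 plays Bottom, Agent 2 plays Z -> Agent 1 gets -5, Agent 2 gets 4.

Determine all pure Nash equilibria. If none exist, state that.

No pure-strategy Nash equilibrium.

Agent 1 against X: payoffs 2, 5, 1 → best response Middle.
Agent 1 against Y: payoffs 5, -1, -4 → best response Top.
Agent 1 against Z: payoffs 3, -2, -5 → best response Top.
Agent 2 against Top: payoffs 3, -4, 0 → best response X.
Agent 2 against Middle: payoffs -2, 4, -1 → best response Y.
Agent 2 against Bottom: payoffs 5, -1, 4 → best response X.
No profile is a mutual best response for all players.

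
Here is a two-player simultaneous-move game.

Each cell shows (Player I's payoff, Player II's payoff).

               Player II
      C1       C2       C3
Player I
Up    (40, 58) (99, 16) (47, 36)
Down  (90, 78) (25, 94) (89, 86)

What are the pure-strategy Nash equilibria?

No pure-strategy Nash equilibrium.

For each player, find the best response to each opponent profile; mutual best responses are the pure NE.
Player I against C1: payoffs 40, 90 → best response Down.
Player I against C2: payoffs 99, 25 → best response Up.
Player I against C3: payoffs 47, 89 → best response Down.
Player II against Up: payoffs 58, 16, 36 → best response C1.
Player II against Down: payoffs 78, 94, 86 → best response C2.
No profile is a mutual best response for all players.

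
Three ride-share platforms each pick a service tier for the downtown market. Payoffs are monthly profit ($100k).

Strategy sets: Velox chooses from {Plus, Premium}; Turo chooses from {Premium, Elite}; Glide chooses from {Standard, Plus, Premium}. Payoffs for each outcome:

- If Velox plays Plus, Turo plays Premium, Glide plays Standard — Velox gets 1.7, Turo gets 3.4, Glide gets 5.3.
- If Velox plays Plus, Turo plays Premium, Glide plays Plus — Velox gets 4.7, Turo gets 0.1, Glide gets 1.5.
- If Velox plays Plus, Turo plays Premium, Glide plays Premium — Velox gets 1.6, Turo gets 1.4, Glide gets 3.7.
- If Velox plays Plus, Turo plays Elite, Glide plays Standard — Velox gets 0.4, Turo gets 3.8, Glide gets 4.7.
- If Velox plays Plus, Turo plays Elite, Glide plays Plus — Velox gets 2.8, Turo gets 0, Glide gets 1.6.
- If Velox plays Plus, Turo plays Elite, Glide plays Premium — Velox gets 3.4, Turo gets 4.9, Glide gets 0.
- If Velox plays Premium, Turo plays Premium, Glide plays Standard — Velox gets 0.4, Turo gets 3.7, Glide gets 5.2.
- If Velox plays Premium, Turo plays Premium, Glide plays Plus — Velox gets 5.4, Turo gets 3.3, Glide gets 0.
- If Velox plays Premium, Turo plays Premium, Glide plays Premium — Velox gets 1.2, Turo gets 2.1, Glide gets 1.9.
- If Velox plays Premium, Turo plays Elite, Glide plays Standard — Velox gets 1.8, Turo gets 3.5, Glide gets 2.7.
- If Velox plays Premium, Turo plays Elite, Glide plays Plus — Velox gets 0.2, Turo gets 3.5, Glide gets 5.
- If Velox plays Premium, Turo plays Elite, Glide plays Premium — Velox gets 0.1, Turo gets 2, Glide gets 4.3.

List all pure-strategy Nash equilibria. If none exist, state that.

This game has no pure Nash equilibrium.

Velox against (Premium, Standard): payoffs 1.7, 0.4 → best response Plus.
Velox against (Premium, Plus): payoffs 4.7, 5.4 → best response Premium.
Velox against (Premium, Premium): payoffs 1.6, 1.2 → best response Plus.
Velox against (Elite, Standard): payoffs 0.4, 1.8 → best response Premium.
Velox against (Elite, Plus): payoffs 2.8, 0.2 → best response Plus.
Velox against (Elite, Premium): payoffs 3.4, 0.1 → best response Plus.
Turo against (Plus, Standard): payoffs 3.4, 3.8 → best response Elite.
Turo against (Plus, Plus): payoffs 0.1, 0 → best response Premium.
Turo against (Plus, Premium): payoffs 1.4, 4.9 → best response Elite.
Turo against (Premium, Standard): payoffs 3.7, 3.5 → best response Premium.
Turo against (Premium, Plus): payoffs 3.3, 3.5 → best response Elite.
Turo against (Premium, Premium): payoffs 2.1, 2 → best response Premium.
Glide against (Plus, Premium): payoffs 5.3, 1.5, 3.7 → best response Standard.
Glide against (Plus, Elite): payoffs 4.7, 1.6, 0 → best response Standard.
Glide against (Premium, Premium): payoffs 5.2, 0, 1.9 → best response Standard.
Glide against (Premium, Elite): payoffs 2.7, 5, 4.3 → best response Plus.
No profile is a mutual best response for all players.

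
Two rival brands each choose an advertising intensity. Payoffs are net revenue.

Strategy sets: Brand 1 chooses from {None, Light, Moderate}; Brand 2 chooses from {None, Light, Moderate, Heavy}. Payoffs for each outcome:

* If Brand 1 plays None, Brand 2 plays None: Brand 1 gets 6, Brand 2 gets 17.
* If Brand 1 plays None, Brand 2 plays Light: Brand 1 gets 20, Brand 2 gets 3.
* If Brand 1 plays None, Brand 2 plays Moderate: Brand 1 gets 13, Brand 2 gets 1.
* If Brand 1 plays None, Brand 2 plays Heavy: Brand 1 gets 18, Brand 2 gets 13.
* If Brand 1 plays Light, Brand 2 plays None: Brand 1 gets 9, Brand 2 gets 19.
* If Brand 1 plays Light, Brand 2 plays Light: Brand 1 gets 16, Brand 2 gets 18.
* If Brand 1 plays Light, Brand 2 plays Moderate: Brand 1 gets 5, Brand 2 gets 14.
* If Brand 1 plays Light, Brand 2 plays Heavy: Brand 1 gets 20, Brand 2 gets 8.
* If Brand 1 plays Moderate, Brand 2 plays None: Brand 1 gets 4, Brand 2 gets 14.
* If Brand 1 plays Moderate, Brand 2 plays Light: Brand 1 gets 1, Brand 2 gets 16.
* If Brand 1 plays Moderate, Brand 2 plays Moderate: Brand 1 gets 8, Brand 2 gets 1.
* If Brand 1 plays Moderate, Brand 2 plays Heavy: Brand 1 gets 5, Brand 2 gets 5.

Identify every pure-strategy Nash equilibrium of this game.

For each strategy profile, look for a profitable unilateral deviation.
(None, None): Brand 1 can switch to Light (6 → 9). Not NE.
(None, Light): Brand 2 can switch to None (3 → 17). Not NE.
(None, Moderate): Brand 2 can switch to None (1 → 17). Not NE.
(None, Heavy): Brand 1 can switch to Light (18 → 20). Not NE.
(Light, None): Brand 1 gets 9, best alternative 6; Brand 2 gets 19, best alternative 18. No profitable deviation — NE.
(Light, Light): Brand 1 can switch to None (16 → 20). Not NE.
(Light, Moderate): Brand 1 can switch to None (5 → 13). Not NE.
(Light, Heavy): Brand 2 can switch to None (8 → 19). Not NE.
(Moderate, None): Brand 1 can switch to None (4 → 6). Not NE.
(The remaining 3 profiles each have a profitable deviation by the same check.)

Pure NE: (Light, None)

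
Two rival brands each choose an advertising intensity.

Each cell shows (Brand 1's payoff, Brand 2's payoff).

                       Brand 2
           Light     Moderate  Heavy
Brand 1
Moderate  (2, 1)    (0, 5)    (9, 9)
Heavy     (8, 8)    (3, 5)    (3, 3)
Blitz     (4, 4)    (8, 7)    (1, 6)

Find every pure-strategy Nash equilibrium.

Brand 1 against Light: payoffs 2, 8, 4 → best response Heavy.
Brand 1 against Moderate: payoffs 0, 3, 8 → best response Blitz.
Brand 1 against Heavy: payoffs 9, 3, 1 → best response Moderate.
Brand 2 against Moderate: payoffs 1, 5, 9 → best response Heavy.
Brand 2 against Heavy: payoffs 8, 5, 3 → best response Light.
Brand 2 against Blitz: payoffs 4, 7, 6 → best response Moderate.
Mutual best responses: (Moderate, Heavy); (Heavy, Light); (Blitz, Moderate).

The pure Nash equilibria are (Moderate, Heavy), (Heavy, Light), (Blitz, Moderate).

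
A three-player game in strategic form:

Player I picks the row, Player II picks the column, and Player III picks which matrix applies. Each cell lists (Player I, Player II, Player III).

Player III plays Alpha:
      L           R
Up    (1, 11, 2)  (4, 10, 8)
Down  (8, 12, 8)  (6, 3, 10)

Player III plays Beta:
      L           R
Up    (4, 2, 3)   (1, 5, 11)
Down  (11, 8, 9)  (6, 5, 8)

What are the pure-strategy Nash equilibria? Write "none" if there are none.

Player I against (L, Alpha): payoffs 1, 8 → best response Down.
Player I against (L, Beta): payoffs 4, 11 → best response Down.
Player I against (R, Alpha): payoffs 4, 6 → best response Down.
Player I against (R, Beta): payoffs 1, 6 → best response Down.
Player II against (Up, Alpha): payoffs 11, 10 → best response L.
Player II against (Up, Beta): payoffs 2, 5 → best response R.
Player II against (Down, Alpha): payoffs 12, 3 → best response L.
Player II against (Down, Beta): payoffs 8, 5 → best response L.
Player III against (Up, L): payoffs 2, 3 → best response Beta.
Player III against (Up, R): payoffs 8, 11 → best response Beta.
Player III against (Down, L): payoffs 8, 9 → best response Beta.
Player III against (Down, R): payoffs 10, 8 → best response Alpha.
Mutual best responses: (Down, L, Beta).

(Down, L, Beta)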